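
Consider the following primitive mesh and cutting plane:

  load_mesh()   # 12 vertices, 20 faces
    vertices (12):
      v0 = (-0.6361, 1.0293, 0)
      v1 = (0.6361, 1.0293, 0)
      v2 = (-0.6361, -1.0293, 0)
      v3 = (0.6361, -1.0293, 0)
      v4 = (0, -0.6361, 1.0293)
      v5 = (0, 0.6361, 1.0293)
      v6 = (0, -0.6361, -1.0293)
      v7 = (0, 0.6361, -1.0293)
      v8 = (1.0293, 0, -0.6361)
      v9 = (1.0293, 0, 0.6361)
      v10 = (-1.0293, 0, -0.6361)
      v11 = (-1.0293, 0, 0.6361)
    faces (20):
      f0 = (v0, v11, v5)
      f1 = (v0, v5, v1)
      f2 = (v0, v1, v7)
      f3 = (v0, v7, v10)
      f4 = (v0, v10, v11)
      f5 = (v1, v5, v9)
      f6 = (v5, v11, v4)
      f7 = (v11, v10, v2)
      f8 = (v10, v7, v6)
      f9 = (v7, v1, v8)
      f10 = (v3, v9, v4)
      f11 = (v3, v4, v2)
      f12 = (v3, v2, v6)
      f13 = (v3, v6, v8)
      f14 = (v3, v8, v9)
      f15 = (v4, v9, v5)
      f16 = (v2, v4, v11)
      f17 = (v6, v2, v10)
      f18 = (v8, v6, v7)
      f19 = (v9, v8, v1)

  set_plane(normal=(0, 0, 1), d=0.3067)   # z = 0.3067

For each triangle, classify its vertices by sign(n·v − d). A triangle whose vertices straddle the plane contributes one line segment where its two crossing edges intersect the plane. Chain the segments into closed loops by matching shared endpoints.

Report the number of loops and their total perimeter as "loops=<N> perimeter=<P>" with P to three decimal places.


loops=1 perimeter=6.213

Straddling triangles (10 of 20):
  (v0,v11,v5) [-++] → (-0.825684, 0.533016, 0.3067)–(-0.446562, 0.912138, 0.3067)  len=0.5362
  (v0,v5,v1) [-+-] → (-0.446562, 0.912138, 0.3067)–(0.446562, 0.912138, 0.3067)  len=0.8931
  (v0,v10,v11) [--+] → (-1.0293, 0, 0.3067)–(-0.825684, 0.533016, 0.3067)  len=0.5706
  (v1,v5,v9) [-++] → (0.446562, 0.912138, 0.3067)–(0.825684, 0.533016, 0.3067)  len=0.5362
  (v11,v10,v2) [+--] → (-1.0293, 0, 0.3067)–(-0.825684, -0.533016, 0.3067)  len=0.5706
  (v3,v9,v4) [-++] → (0.825684, -0.533016, 0.3067)–(0.446562, -0.912138, 0.3067)  len=0.5362
  (v3,v4,v2) [-+-] → (0.446562, -0.912138, 0.3067)–(-0.446562, -0.912138, 0.3067)  len=0.8931
  (v3,v8,v9) [--+] → (1.0293, 0, 0.3067)–(0.825684, -0.533016, 0.3067)  len=0.5706
  (v2,v4,v11) [-++] → (-0.446562, -0.912138, 0.3067)–(-0.825684, -0.533016, 0.3067)  len=0.5362
  (v9,v8,v1) [+--] → (1.0293, 0, 0.3067)–(0.825684, 0.533016, 0.3067)  len=0.5706

Chained into 1 loop(s):
  loop 1: 10 segments, perimeter = 6.2132
Total perimeter = 6.213


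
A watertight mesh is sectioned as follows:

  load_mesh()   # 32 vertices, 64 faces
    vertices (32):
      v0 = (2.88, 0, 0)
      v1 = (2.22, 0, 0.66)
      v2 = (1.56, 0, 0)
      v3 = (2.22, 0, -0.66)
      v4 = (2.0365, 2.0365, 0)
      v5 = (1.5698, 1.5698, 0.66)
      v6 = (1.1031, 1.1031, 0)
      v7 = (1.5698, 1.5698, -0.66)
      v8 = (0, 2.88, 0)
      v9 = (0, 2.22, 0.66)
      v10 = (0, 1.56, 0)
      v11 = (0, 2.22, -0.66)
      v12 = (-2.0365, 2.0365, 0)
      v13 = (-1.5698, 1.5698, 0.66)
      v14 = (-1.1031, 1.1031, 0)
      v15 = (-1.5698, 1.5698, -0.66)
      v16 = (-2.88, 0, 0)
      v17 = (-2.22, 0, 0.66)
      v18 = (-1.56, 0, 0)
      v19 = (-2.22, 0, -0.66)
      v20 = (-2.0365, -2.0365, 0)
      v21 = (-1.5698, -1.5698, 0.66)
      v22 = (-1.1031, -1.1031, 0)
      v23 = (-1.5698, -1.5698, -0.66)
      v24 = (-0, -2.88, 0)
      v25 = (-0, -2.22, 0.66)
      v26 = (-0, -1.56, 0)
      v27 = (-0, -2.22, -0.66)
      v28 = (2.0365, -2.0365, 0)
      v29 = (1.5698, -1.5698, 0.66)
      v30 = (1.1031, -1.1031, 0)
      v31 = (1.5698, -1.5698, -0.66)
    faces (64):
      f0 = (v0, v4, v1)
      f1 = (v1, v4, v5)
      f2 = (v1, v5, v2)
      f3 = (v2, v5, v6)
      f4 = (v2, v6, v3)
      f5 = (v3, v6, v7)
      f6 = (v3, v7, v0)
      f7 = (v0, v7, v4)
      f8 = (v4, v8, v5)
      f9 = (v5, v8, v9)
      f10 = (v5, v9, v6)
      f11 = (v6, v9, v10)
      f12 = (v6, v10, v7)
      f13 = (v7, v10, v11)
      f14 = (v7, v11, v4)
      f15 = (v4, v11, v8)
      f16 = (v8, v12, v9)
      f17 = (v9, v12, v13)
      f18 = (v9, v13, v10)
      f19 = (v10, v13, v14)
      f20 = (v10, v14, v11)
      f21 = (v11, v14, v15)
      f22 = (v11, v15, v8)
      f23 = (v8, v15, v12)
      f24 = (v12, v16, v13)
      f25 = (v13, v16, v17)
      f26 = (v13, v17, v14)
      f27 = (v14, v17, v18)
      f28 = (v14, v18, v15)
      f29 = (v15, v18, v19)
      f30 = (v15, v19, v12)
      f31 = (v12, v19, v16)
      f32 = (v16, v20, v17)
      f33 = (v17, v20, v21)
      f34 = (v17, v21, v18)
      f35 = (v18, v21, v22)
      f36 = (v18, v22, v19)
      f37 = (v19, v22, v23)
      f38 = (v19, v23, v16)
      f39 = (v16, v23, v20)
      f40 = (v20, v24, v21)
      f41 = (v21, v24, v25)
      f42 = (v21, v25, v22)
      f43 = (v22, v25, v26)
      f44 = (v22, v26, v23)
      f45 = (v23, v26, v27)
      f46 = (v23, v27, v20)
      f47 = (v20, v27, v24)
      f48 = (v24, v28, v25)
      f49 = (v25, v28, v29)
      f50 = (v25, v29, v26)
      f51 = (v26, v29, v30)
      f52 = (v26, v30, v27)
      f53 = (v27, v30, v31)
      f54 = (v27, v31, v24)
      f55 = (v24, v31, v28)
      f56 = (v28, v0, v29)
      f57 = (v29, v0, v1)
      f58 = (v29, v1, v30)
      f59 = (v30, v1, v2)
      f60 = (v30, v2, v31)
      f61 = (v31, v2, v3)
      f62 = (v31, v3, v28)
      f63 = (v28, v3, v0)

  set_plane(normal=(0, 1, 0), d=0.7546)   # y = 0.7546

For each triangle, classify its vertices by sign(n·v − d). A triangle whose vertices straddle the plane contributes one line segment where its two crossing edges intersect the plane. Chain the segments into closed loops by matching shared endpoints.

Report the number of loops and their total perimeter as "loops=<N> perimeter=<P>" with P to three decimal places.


Straddling triangles (16 of 64):
  (v0,v4,v1) [-+-] → (2.56745, 0.7546, 0)–(2.15201, 0.7546, 0.415445)  len=0.5875
  (v1,v4,v5) [-++] → (2.15201, 0.7546, 0.415445)–(1.90745, 0.7546, 0.66)  len=0.3459
  (v1,v5,v2) [-+-] → (1.90745, 0.7546, 0.66)–(1.56471, 0.7546, 0.317261)  len=0.4847
  (v2,v5,v6) [-++] → (1.56471, 0.7546, 0.317261)–(1.24745, 0.7546, 0)  len=0.4487
  (v2,v6,v3) [-+-] → (1.24745, 0.7546, 0)–(1.45596, 0.7546, -0.208512)  len=0.2949
  (v3,v6,v7) [-++] → (1.45596, 0.7546, -0.208512)–(1.90745, 0.7546, -0.66)  len=0.6385
  (v3,v7,v0) [-+-] → (1.90745, 0.7546, -0.66)–(2.25019, 0.7546, -0.317261)  len=0.4847
  (v0,v7,v4) [-++] → (2.25019, 0.7546, -0.317261)–(2.56745, 0.7546, 0)  len=0.4487
  (v12,v16,v13) [+-+] → (-2.56745, 0.7546, 0)–(-2.25019, 0.7546, 0.317261)  len=0.4487
  (v13,v16,v17) [+--] → (-2.25019, 0.7546, 0.317261)–(-1.90745, 0.7546, 0.66)  len=0.4847
  (v13,v17,v14) [+-+] → (-1.90745, 0.7546, 0.66)–(-1.45596, 0.7546, 0.208512)  len=0.6385
  (v14,v17,v18) [+--] → (-1.45596, 0.7546, 0.208512)–(-1.24745, 0.7546, 0)  len=0.2949
  (v14,v18,v15) [+-+] → (-1.24745, 0.7546, 0)–(-1.56471, 0.7546, -0.317261)  len=0.4487
  (v15,v18,v19) [+--] → (-1.56471, 0.7546, -0.317261)–(-1.90745, 0.7546, -0.66)  len=0.4847
  (v15,v19,v12) [+-+] → (-1.90745, 0.7546, -0.66)–(-2.15201, 0.7546, -0.415445)  len=0.3459
  (v12,v19,v16) [+--] → (-2.15201, 0.7546, -0.415445)–(-2.56745, 0.7546, 0)  len=0.5875

Chained into 2 loop(s):
  loop 1: 8 segments, perimeter = 3.7335
  loop 2: 8 segments, perimeter = 3.7335
Total perimeter = 7.467

loops=2 perimeter=7.467


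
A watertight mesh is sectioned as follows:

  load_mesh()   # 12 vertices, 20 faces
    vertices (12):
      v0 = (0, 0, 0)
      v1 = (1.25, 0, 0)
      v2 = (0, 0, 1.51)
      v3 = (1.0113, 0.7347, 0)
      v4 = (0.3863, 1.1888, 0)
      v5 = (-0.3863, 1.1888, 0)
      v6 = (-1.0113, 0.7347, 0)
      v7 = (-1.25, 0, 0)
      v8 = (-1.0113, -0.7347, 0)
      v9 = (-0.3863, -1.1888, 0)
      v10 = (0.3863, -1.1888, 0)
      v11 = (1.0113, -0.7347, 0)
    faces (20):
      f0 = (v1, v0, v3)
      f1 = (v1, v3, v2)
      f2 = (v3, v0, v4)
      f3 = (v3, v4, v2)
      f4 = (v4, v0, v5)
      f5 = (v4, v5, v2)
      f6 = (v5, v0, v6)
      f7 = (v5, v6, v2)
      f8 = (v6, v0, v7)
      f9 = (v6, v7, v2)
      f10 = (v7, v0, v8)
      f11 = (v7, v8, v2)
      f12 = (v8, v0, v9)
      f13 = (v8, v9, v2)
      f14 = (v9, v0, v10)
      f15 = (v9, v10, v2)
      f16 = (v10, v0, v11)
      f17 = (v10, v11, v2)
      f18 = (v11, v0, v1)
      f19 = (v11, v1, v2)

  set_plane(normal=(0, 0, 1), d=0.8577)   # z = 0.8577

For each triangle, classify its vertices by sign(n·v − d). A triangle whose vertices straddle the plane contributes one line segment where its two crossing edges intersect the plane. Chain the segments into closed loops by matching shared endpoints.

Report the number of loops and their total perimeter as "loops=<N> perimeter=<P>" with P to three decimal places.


loops=1 perimeter=3.337

Straddling triangles (10 of 20):
  (v1,v3,v2) [--+] → (0.436868, 0.317381, 0.8577)–(0.539983, 0, 0.8577)  len=0.3337
  (v3,v4,v2) [--+] → (0.166876, 0.513546, 0.8577)–(0.436868, 0.317381, 0.8577)  len=0.3337
  (v4,v5,v2) [--+] → (-0.166876, 0.513546, 0.8577)–(0.166876, 0.513546, 0.8577)  len=0.3338
  (v5,v6,v2) [--+] → (-0.436868, 0.317381, 0.8577)–(-0.166876, 0.513546, 0.8577)  len=0.3337
  (v6,v7,v2) [--+] → (-0.539983, 0, 0.8577)–(-0.436868, 0.317381, 0.8577)  len=0.3337
  (v7,v8,v2) [--+] → (-0.436868, -0.317381, 0.8577)–(-0.539983, 0, 0.8577)  len=0.3337
  (v8,v9,v2) [--+] → (-0.166876, -0.513546, 0.8577)–(-0.436868, -0.317381, 0.8577)  len=0.3337
  (v9,v10,v2) [--+] → (0.166876, -0.513546, 0.8577)–(-0.166876, -0.513546, 0.8577)  len=0.3338
  (v10,v11,v2) [--+] → (0.436868, -0.317381, 0.8577)–(0.166876, -0.513546, 0.8577)  len=0.3337
  (v11,v1,v2) [--+] → (0.539983, 0, 0.8577)–(0.436868, -0.317381, 0.8577)  len=0.3337

Chained into 1 loop(s):
  loop 1: 10 segments, perimeter = 3.3373
Total perimeter = 3.337


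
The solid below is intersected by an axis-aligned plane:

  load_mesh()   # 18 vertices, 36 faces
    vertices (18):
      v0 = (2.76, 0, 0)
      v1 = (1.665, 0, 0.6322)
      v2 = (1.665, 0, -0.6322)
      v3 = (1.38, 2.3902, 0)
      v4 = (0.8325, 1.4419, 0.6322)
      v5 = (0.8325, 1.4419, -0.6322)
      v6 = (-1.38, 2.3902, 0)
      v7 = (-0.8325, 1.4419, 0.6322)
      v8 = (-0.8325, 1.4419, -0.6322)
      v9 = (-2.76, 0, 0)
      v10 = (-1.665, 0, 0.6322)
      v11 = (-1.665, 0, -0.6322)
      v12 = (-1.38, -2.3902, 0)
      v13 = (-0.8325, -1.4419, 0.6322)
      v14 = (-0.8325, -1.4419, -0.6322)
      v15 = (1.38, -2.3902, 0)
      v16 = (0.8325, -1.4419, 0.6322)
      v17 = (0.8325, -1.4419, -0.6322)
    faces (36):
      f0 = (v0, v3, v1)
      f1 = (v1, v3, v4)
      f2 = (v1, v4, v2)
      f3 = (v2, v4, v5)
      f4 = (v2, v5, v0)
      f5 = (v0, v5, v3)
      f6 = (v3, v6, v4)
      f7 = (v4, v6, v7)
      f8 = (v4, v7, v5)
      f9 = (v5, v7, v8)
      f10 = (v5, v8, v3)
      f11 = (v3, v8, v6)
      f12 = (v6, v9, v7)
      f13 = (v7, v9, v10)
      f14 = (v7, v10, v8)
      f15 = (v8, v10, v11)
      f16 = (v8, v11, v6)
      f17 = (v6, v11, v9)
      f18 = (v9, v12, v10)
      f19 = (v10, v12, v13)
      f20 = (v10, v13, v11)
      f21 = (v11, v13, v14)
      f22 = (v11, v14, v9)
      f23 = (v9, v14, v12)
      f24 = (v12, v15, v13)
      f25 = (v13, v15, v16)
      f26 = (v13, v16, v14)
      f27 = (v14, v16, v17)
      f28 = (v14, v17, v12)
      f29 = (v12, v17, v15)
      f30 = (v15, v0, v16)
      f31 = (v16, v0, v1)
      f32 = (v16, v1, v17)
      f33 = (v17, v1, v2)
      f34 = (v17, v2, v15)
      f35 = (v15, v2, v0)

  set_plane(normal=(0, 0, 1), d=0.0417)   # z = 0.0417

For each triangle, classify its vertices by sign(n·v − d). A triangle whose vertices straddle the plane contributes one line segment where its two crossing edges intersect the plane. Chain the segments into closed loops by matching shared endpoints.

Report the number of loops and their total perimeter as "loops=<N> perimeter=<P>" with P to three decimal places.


loops=2 perimeter=26.116

Straddling triangles (24 of 36):
  (v0,v3,v1) [--+] → (1.3988, 2.23254, 0.0417)–(2.68777, 0, 0.0417)  len=2.5779
  (v1,v3,v4) [+-+] → (1.3988, 2.23254, 0.0417)–(1.34389, 2.32765, 0.0417)  len=0.1098
  (v1,v4,v2) [++-] → (1.22129, 0.768504, 0.0417)–(1.665, 0, 0.0417)  len=0.8874
  (v2,v4,v5) [-+-] → (1.22129, 0.768504, 0.0417)–(0.8325, 1.4419, 0.0417)  len=0.7776
  (v3,v6,v4) [--+] → (-1.23406, 2.32765, 0.0417)–(1.34389, 2.32765, 0.0417)  len=2.5780
  (v4,v6,v7) [+-+] → (-1.23406, 2.32765, 0.0417)–(-1.34389, 2.32765, 0.0417)  len=0.1098
  (v4,v7,v5) [++-] → (-0.0549118, 1.4419, 0.0417)–(0.8325, 1.4419, 0.0417)  len=0.8874
  (v5,v7,v8) [-+-] → (-0.0549118, 1.4419, 0.0417)–(-0.8325, 1.4419, 0.0417)  len=0.7776
  (v6,v9,v7) [--+] → (-2.63286, 0.0951079, 0.0417)–(-1.34389, 2.32765, 0.0417)  len=2.5779
  (v7,v9,v10) [+-+] → (-2.63286, 0.0951079, 0.0417)–(-2.68777, 0, 0.0417)  len=0.1098
  (v7,v10,v8) [++-] → (-1.27621, 0.673396, 0.0417)–(-0.8325, 1.4419, 0.0417)  len=0.8874
  (v8,v10,v11) [-+-] → (-1.27621, 0.673396, 0.0417)–(-1.665, 0, 0.0417)  len=0.7776
  (v9,v12,v10) [--+] → (-1.3988, -2.23254, 0.0417)–(-2.68777, 0, 0.0417)  len=2.5779
  (v10,v12,v13) [+-+] → (-1.3988, -2.23254, 0.0417)–(-1.34389, -2.32765, 0.0417)  len=0.1098
  (v10,v13,v11) [++-] → (-1.22129, -0.768504, 0.0417)–(-1.665, 0, 0.0417)  len=0.8874
  (v11,v13,v14) [-+-] → (-1.22129, -0.768504, 0.0417)–(-0.8325, -1.4419, 0.0417)  len=0.7776
  (v12,v15,v13) [--+] → (1.23406, -2.32765, 0.0417)–(-1.34389, -2.32765, 0.0417)  len=2.5780
  (v13,v15,v16) [+-+] → (1.23406, -2.32765, 0.0417)–(1.34389, -2.32765, 0.0417)  len=0.1098
  (v13,v16,v14) [++-] → (0.0549118, -1.4419, 0.0417)–(-0.8325, -1.4419, 0.0417)  len=0.8874
  (v14,v16,v17) [-+-] → (0.0549118, -1.4419, 0.0417)–(0.8325, -1.4419, 0.0417)  len=0.7776
  (v15,v0,v16) [--+] → (2.63286, -0.0951079, 0.0417)–(1.34389, -2.32765, 0.0417)  len=2.5779
  (v16,v0,v1) [+-+] → (2.63286, -0.0951079, 0.0417)–(2.68777, 0, 0.0417)  len=0.1098
  (v16,v1,v17) [++-] → (1.27621, -0.673396, 0.0417)–(0.8325, -1.4419, 0.0417)  len=0.8874
  (v17,v1,v2) [-+-] → (1.27621, -0.673396, 0.0417)–(1.665, 0, 0.0417)  len=0.7776

Chained into 2 loop(s):
  loop 1: 12 segments, perimeter = 16.1265
  loop 2: 12 segments, perimeter = 9.9899
Total perimeter = 26.116


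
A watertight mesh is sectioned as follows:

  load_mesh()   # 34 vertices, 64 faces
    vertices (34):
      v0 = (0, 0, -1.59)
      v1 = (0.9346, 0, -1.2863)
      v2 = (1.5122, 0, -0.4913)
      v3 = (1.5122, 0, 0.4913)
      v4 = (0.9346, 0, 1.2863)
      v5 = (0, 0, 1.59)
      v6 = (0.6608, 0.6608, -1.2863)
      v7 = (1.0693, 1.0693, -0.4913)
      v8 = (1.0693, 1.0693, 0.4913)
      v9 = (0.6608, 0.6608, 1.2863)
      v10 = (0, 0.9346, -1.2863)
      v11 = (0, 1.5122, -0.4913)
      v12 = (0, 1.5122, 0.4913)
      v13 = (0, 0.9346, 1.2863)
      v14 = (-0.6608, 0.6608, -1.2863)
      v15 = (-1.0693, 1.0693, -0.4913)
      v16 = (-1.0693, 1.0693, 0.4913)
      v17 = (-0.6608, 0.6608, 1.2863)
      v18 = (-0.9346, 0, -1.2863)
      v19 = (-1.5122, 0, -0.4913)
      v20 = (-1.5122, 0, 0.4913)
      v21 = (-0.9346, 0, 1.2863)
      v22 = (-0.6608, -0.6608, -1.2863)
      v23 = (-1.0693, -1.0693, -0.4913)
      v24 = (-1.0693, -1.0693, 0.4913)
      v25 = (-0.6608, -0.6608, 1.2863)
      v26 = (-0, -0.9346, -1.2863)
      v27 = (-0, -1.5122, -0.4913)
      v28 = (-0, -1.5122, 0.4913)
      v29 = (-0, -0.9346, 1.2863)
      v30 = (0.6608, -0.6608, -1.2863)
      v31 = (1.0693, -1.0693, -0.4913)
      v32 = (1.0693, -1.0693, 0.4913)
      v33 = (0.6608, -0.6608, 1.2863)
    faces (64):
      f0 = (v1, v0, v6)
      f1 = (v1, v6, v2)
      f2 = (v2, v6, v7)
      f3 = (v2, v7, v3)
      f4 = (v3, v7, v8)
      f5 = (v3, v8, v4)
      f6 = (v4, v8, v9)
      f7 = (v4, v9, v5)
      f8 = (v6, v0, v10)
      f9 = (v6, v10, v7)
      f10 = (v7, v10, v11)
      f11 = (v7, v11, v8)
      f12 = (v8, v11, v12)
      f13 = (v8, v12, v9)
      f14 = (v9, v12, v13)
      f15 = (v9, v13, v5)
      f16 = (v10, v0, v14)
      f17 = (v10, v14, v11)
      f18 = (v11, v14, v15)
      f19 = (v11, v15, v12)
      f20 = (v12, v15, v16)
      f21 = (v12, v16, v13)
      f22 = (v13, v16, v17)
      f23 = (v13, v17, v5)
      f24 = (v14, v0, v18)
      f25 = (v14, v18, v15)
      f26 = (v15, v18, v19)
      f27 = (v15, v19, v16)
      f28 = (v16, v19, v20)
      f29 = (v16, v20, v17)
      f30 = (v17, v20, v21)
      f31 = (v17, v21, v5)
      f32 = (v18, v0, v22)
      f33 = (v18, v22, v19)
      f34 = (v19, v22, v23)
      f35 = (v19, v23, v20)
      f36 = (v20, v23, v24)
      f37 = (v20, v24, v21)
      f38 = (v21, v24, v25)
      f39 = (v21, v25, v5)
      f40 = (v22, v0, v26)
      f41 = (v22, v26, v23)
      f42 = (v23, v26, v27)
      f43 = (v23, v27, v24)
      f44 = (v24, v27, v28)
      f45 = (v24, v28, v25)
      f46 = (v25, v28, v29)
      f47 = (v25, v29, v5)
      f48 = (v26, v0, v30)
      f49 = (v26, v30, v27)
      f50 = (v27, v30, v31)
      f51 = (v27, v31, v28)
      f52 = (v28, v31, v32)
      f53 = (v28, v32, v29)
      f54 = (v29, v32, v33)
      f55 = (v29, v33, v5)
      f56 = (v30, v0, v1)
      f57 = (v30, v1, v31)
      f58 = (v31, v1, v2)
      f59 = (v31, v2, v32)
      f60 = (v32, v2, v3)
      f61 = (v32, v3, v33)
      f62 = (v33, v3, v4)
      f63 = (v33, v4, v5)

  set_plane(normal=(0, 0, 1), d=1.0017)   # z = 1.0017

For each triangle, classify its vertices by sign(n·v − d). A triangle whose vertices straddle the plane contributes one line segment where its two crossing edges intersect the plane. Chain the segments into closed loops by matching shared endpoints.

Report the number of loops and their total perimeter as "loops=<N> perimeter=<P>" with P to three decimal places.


Straddling triangles (16 of 64):
  (v3,v8,v4) [--+] → (0.982821, 0.382796, 1.0017)–(1.14137, 0, 1.0017)  len=0.4143
  (v4,v8,v9) [+-+] → (0.982821, 0.382796, 1.0017)–(0.807038, 0.807038, 1.0017)  len=0.4592
  (v8,v12,v9) [--+] → (0.424242, 0.96559, 1.0017)–(0.807038, 0.807038, 1.0017)  len=0.4143
  (v9,v12,v13) [+-+] → (0.424242, 0.96559, 1.0017)–(0, 1.14137, 1.0017)  len=0.4592
  (v12,v16,v13) [--+] → (-0.382796, 0.982821, 1.0017)–(0, 1.14137, 1.0017)  len=0.4143
  (v13,v16,v17) [+-+] → (-0.382796, 0.982821, 1.0017)–(-0.807038, 0.807038, 1.0017)  len=0.4592
  (v16,v20,v17) [--+] → (-0.96559, 0.424242, 1.0017)–(-0.807038, 0.807038, 1.0017)  len=0.4143
  (v17,v20,v21) [+-+] → (-0.96559, 0.424242, 1.0017)–(-1.14137, 0, 1.0017)  len=0.4592
  (v20,v24,v21) [--+] → (-0.982821, -0.382796, 1.0017)–(-1.14137, 0, 1.0017)  len=0.4143
  (v21,v24,v25) [+-+] → (-0.982821, -0.382796, 1.0017)–(-0.807038, -0.807038, 1.0017)  len=0.4592
  (v24,v28,v25) [--+] → (-0.424242, -0.96559, 1.0017)–(-0.807038, -0.807038, 1.0017)  len=0.4143
  (v25,v28,v29) [+-+] → (-0.424242, -0.96559, 1.0017)–(0, -1.14137, 1.0017)  len=0.4592
  (v28,v32,v29) [--+] → (0.382796, -0.982821, 1.0017)–(0, -1.14137, 1.0017)  len=0.4143
  (v29,v32,v33) [+-+] → (0.382796, -0.982821, 1.0017)–(0.807038, -0.807038, 1.0017)  len=0.4592
  (v32,v3,v33) [--+] → (0.96559, -0.424242, 1.0017)–(0.807038, -0.807038, 1.0017)  len=0.4143
  (v33,v3,v4) [+-+] → (0.96559, -0.424242, 1.0017)–(1.14137, 0, 1.0017)  len=0.4592

Chained into 1 loop(s):
  loop 1: 16 segments, perimeter = 6.9884
Total perimeter = 6.988

loops=1 perimeter=6.988


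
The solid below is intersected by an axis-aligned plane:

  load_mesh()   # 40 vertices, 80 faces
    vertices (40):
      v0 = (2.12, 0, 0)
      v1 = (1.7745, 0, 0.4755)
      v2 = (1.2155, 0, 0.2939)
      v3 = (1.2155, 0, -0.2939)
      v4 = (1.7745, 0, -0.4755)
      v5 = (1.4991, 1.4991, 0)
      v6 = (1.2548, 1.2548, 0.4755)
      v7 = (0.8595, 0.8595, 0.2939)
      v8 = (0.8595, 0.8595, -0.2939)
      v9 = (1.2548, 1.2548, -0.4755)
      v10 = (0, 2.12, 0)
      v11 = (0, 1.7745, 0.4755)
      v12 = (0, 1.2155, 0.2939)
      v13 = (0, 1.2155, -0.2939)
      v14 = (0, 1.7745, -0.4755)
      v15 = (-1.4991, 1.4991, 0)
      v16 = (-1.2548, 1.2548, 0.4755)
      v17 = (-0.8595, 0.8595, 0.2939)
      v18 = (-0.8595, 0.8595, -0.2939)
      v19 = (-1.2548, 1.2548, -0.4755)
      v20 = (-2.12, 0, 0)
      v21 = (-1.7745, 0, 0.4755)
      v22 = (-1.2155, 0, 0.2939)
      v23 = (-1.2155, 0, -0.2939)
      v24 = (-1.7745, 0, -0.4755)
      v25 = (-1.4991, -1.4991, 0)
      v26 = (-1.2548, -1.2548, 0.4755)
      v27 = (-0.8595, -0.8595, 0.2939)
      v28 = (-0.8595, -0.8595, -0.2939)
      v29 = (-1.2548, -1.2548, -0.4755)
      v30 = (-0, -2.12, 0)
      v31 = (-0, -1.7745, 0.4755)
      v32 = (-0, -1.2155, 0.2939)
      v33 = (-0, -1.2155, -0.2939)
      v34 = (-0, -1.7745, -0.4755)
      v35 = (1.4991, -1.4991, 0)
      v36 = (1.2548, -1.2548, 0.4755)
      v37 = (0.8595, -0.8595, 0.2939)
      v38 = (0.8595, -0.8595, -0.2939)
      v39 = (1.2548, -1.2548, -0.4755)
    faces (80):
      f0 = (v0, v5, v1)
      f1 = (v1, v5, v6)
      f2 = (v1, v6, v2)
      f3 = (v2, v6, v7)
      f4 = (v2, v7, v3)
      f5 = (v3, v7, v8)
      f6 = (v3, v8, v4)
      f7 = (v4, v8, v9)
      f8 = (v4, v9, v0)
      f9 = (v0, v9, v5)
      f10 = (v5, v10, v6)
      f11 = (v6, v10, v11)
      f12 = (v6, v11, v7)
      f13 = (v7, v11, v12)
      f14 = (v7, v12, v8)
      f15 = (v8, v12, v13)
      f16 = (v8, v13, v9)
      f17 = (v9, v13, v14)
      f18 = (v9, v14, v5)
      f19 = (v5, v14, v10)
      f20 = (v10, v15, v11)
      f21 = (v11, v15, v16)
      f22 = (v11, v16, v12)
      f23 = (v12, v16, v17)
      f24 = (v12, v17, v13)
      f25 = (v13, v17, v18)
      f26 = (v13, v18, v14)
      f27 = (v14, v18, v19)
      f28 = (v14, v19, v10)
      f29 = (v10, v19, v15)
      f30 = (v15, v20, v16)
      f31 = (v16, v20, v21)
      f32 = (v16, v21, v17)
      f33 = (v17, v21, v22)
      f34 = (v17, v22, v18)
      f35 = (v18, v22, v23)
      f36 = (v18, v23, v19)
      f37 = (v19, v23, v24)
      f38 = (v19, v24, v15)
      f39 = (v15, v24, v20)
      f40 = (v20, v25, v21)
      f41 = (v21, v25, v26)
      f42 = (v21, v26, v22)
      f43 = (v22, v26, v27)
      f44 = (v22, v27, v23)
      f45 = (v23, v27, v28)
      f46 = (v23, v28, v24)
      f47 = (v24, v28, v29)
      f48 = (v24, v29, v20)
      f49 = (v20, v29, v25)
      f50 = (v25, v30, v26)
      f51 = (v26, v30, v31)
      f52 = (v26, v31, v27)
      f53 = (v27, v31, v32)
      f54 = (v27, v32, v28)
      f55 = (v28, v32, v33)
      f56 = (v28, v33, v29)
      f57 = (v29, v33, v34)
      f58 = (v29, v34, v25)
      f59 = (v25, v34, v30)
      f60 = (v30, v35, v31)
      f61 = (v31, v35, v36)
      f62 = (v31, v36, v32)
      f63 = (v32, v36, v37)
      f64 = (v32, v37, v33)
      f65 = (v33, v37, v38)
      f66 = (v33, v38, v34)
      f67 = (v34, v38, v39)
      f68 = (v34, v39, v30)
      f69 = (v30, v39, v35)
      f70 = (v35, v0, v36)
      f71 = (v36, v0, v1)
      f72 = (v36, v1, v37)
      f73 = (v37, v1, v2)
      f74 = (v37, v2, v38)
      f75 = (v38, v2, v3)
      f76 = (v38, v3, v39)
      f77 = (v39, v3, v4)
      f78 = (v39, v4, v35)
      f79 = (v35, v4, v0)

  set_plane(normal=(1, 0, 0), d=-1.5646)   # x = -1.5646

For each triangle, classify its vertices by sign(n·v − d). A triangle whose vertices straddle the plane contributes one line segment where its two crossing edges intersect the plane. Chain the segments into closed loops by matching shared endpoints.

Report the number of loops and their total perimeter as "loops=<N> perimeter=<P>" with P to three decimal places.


Straddling triangles (14 of 80):
  (v15,v20,v16) [+-+] → (-1.5646, 1.34096, 0)–(-1.5646, 0.805497, 0.305239)  len=0.6164
  (v16,v20,v21) [+--] → (-1.5646, 0.805497, 0.305239)–(-1.5646, 0.506797, 0.4755)  len=0.3438
  (v16,v21,v17) [+-+] → (-1.5646, 0.506797, 0.4755)–(-1.5646, 0.197168, 0.433841)  len=0.3124
  (v17,v21,v22) [+-+] → (-1.5646, 0.197168, 0.433841)–(-1.5646, 0, 0.407311)  len=0.1989
  (v19,v23,v24) [++-] → (-1.5646, 0, -0.407311)–(-1.5646, 0.506797, -0.4755)  len=0.5114
  (v19,v24,v15) [+-+] → (-1.5646, 0.506797, -0.4755)–(-1.5646, 1.14256, -0.113091)  len=0.7318
  (v15,v24,v20) [+--] → (-1.5646, 1.14256, -0.113091)–(-1.5646, 1.34096, 0)  len=0.2284
  (v20,v25,v21) [-+-] → (-1.5646, -1.34096, 0)–(-1.5646, -1.14256, 0.113091)  len=0.2284
  (v21,v25,v26) [-++] → (-1.5646, -1.14256, 0.113091)–(-1.5646, -0.506797, 0.4755)  len=0.7318
  (v21,v26,v22) [-++] → (-1.5646, -0.506797, 0.4755)–(-1.5646, 0, 0.407311)  len=0.5114
  (v23,v28,v24) [++-] → (-1.5646, -0.197168, -0.433841)–(-1.5646, 0, -0.407311)  len=0.1989
  (v24,v28,v29) [-++] → (-1.5646, -0.197168, -0.433841)–(-1.5646, -0.506797, -0.4755)  len=0.3124
  (v24,v29,v20) [-+-] → (-1.5646, -0.506797, -0.4755)–(-1.5646, -0.805497, -0.305239)  len=0.3438
  (v20,v29,v25) [-++] → (-1.5646, -0.805497, -0.305239)–(-1.5646, -1.34096, 0)  len=0.6164

Chained into 1 loop(s):
  loop 1: 14 segments, perimeter = 5.8861
Total perimeter = 5.886

loops=1 perimeter=5.886


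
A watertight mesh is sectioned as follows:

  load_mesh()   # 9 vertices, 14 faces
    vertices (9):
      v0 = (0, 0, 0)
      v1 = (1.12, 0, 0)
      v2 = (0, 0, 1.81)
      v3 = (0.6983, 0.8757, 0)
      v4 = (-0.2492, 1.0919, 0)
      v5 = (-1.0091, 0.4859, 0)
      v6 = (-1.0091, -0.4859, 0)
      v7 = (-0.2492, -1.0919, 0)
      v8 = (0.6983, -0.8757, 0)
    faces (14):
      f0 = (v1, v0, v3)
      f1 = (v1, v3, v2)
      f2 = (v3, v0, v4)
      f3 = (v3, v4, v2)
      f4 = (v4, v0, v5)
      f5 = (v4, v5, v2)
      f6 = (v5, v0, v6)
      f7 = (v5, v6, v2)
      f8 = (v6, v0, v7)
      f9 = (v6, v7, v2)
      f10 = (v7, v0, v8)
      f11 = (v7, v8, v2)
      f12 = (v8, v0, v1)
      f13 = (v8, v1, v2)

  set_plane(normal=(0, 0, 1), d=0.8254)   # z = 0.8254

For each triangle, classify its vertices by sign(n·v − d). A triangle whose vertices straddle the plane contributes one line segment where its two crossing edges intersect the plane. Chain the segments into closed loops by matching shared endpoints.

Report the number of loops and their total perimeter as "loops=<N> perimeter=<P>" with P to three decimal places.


Straddling triangles (7 of 14):
  (v1,v3,v2) [--+] → (0.37986, 0.476361, 0.8254)–(0.609255, 0, 0.8254)  len=0.5287
  (v3,v4,v2) [--+] → (-0.135559, 0.593969, 0.8254)–(0.37986, 0.476361, 0.8254)  len=0.5287
  (v4,v5,v2) [--+] → (-0.548928, 0.264319, 0.8254)–(-0.135559, 0.593969, 0.8254)  len=0.5287
  (v5,v6,v2) [--+] → (-0.548928, -0.264319, 0.8254)–(-0.548928, 0.264319, 0.8254)  len=0.5286
  (v6,v7,v2) [--+] → (-0.135559, -0.593969, 0.8254)–(-0.548928, -0.264319, 0.8254)  len=0.5287
  (v7,v8,v2) [--+] → (0.37986, -0.476361, 0.8254)–(-0.135559, -0.593969, 0.8254)  len=0.5287
  (v8,v1,v2) [--+] → (0.609255, 0, 0.8254)–(0.37986, -0.476361, 0.8254)  len=0.5287

Chained into 1 loop(s):
  loop 1: 7 segments, perimeter = 3.7008
Total perimeter = 3.701

loops=1 perimeter=3.701


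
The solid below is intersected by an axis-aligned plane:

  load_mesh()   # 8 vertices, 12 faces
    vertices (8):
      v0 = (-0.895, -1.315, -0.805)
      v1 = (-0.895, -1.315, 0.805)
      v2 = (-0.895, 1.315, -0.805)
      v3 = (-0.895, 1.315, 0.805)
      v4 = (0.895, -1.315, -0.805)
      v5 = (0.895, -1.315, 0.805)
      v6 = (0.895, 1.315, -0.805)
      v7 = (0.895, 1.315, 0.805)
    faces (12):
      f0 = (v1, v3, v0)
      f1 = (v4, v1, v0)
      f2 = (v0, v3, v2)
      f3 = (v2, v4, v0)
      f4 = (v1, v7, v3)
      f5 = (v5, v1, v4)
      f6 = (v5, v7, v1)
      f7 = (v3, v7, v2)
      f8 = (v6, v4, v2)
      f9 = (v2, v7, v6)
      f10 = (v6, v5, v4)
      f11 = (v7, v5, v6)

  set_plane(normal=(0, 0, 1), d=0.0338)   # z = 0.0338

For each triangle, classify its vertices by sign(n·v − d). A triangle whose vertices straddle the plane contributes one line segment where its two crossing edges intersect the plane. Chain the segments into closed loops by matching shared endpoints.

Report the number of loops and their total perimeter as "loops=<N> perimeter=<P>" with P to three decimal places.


loops=1 perimeter=8.840

Straddling triangles (8 of 12):
  (v1,v3,v0) [++-] → (-0.895, 0.0552137, 0.0338)–(-0.895, -1.315, 0.0338)  len=1.3702
  (v4,v1,v0) [-+-] → (-0.0375789, -1.315, 0.0338)–(-0.895, -1.315, 0.0338)  len=0.8574
  (v0,v3,v2) [-+-] → (-0.895, 0.0552137, 0.0338)–(-0.895, 1.315, 0.0338)  len=1.2598
  (v5,v1,v4) [++-] → (-0.0375789, -1.315, 0.0338)–(0.895, -1.315, 0.0338)  len=0.9326
  (v3,v7,v2) [++-] → (0.0375789, 1.315, 0.0338)–(-0.895, 1.315, 0.0338)  len=0.9326
  (v2,v7,v6) [-+-] → (0.0375789, 1.315, 0.0338)–(0.895, 1.315, 0.0338)  len=0.8574
  (v6,v5,v4) [-+-] → (0.895, -0.0552137, 0.0338)–(0.895, -1.315, 0.0338)  len=1.2598
  (v7,v5,v6) [++-] → (0.895, -0.0552137, 0.0338)–(0.895, 1.315, 0.0338)  len=1.3702

Chained into 1 loop(s):
  loop 1: 8 segments, perimeter = 8.8400
Total perimeter = 8.840


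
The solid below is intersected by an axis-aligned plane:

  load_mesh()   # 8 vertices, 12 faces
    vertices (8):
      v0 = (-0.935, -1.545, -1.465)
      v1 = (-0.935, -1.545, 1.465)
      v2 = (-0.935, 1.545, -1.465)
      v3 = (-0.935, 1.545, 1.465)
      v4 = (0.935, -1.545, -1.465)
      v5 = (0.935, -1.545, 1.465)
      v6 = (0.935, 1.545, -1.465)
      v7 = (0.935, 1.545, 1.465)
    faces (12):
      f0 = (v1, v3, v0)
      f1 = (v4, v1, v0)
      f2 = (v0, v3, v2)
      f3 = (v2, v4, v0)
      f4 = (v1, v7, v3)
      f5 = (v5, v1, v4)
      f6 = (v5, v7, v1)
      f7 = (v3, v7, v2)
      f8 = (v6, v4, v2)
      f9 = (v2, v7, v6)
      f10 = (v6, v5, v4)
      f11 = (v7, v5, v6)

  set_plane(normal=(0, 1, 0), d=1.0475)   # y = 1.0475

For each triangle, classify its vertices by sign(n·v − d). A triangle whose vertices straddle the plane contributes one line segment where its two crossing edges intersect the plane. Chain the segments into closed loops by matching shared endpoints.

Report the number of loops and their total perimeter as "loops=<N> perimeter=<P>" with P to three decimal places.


Straddling triangles (8 of 12):
  (v1,v3,v0) [-+-] → (-0.935, 1.0475, 1.465)–(-0.935, 1.0475, 0.993261)  len=0.4717
  (v0,v3,v2) [-++] → (-0.935, 1.0475, 0.993261)–(-0.935, 1.0475, -1.465)  len=2.4583
  (v2,v4,v0) [+--] → (-0.633924, 1.0475, -1.465)–(-0.935, 1.0475, -1.465)  len=0.3011
  (v1,v7,v3) [-++] → (0.633924, 1.0475, 1.465)–(-0.935, 1.0475, 1.465)  len=1.5689
  (v5,v7,v1) [-+-] → (0.935, 1.0475, 1.465)–(0.633924, 1.0475, 1.465)  len=0.3011
  (v6,v4,v2) [+-+] → (0.935, 1.0475, -1.465)–(-0.633924, 1.0475, -1.465)  len=1.5689
  (v6,v5,v4) [+--] → (0.935, 1.0475, -0.993261)–(0.935, 1.0475, -1.465)  len=0.4717
  (v7,v5,v6) [+-+] → (0.935, 1.0475, 1.465)–(0.935, 1.0475, -0.993261)  len=2.4583

Chained into 1 loop(s):
  loop 1: 8 segments, perimeter = 9.6000
Total perimeter = 9.600

loops=1 perimeter=9.600


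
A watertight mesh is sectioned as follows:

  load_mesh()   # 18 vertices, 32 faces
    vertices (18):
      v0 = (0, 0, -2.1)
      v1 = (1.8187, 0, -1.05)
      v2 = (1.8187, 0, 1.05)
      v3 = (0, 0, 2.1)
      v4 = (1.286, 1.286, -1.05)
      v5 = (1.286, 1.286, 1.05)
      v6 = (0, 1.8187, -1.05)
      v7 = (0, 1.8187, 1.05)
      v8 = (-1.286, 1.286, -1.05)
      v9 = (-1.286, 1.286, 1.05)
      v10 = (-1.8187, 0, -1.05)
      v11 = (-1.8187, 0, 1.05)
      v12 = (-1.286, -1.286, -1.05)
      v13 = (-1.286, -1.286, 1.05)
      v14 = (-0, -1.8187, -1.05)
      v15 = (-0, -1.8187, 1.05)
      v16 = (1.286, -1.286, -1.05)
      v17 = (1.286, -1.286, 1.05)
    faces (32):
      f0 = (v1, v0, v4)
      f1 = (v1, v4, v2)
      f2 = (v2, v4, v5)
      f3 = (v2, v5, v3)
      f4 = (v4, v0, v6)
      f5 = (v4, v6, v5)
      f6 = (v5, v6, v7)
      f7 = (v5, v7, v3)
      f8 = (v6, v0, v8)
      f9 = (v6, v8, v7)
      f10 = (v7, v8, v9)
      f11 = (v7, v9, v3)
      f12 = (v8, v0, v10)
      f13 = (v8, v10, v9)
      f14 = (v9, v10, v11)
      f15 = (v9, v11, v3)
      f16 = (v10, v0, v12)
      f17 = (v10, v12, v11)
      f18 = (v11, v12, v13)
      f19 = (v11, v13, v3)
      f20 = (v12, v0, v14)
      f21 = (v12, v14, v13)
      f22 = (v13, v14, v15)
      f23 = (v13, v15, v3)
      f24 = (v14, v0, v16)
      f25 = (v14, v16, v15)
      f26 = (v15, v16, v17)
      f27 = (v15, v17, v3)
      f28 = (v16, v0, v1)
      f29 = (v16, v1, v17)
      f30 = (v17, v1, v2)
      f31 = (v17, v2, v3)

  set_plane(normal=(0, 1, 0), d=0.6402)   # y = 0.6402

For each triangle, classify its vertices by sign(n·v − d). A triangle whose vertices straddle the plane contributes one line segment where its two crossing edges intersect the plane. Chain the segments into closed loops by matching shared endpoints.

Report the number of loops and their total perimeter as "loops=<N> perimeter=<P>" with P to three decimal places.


Straddling triangles (12 of 32):
  (v1,v0,v4) [--+] → (0.6402, 0.6402, -1.57729)–(1.55351, 0.6402, -1.05)  len=1.0546
  (v1,v4,v2) [-+-] → (1.55351, 0.6402, -1.05)–(1.55351, 0.6402, 0.00457232)  len=1.0546
  (v2,v4,v5) [-++] → (1.55351, 0.6402, 0.00457232)–(1.55351, 0.6402, 1.05)  len=1.0454
  (v2,v5,v3) [-+-] → (1.55351, 0.6402, 1.05)–(0.6402, 0.6402, 1.57729)  len=1.0546
  (v4,v0,v6) [+-+] → (0.6402, 0.6402, -1.57729)–(0, 0.6402, -1.73039)  len=0.6583
  (v5,v7,v3) [++-] → (0, 0.6402, 1.73039)–(0.6402, 0.6402, 1.57729)  len=0.6583
  (v6,v0,v8) [+-+] → (0, 0.6402, -1.73039)–(-0.6402, 0.6402, -1.57729)  len=0.6583
  (v7,v9,v3) [++-] → (-0.6402, 0.6402, 1.57729)–(0, 0.6402, 1.73039)  len=0.6583
  (v8,v0,v10) [+--] → (-0.6402, 0.6402, -1.57729)–(-1.55351, 0.6402, -1.05)  len=1.0546
  (v8,v10,v9) [+-+] → (-1.55351, 0.6402, -1.05)–(-1.55351, 0.6402, -0.00457232)  len=1.0454
  (v9,v10,v11) [+--] → (-1.55351, 0.6402, -0.00457232)–(-1.55351, 0.6402, 1.05)  len=1.0546
  (v9,v11,v3) [+--] → (-1.55351, 0.6402, 1.05)–(-0.6402, 0.6402, 1.57729)  len=1.0546

Chained into 1 loop(s):
  loop 1: 12 segments, perimeter = 11.0514
Total perimeter = 11.051

loops=1 perimeter=11.051


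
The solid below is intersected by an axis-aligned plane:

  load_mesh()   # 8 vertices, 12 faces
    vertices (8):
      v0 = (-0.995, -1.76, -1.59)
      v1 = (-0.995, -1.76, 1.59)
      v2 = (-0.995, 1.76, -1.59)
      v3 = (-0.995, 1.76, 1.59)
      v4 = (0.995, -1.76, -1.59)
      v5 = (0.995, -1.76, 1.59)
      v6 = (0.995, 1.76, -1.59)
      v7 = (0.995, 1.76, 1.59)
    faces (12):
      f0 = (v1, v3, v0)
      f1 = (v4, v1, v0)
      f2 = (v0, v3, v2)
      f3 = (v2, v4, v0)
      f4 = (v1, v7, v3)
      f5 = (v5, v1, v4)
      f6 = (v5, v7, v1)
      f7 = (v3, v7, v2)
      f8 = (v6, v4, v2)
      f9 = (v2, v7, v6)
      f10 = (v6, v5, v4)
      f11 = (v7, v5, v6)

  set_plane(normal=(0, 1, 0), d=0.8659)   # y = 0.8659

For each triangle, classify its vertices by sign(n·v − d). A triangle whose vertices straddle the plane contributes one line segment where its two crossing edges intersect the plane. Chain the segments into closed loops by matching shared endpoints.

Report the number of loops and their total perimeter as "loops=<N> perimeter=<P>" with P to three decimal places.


loops=1 perimeter=10.340

Straddling triangles (8 of 12):
  (v1,v3,v0) [-+-] → (-0.995, 0.8659, 1.59)–(-0.995, 0.8659, 0.782262)  len=0.8077
  (v0,v3,v2) [-++] → (-0.995, 0.8659, 0.782262)–(-0.995, 0.8659, -1.59)  len=2.3723
  (v2,v4,v0) [+--] → (-0.489529, 0.8659, -1.59)–(-0.995, 0.8659, -1.59)  len=0.5055
  (v1,v7,v3) [-++] → (0.489529, 0.8659, 1.59)–(-0.995, 0.8659, 1.59)  len=1.4845
  (v5,v7,v1) [-+-] → (0.995, 0.8659, 1.59)–(0.489529, 0.8659, 1.59)  len=0.5055
  (v6,v4,v2) [+-+] → (0.995, 0.8659, -1.59)–(-0.489529, 0.8659, -1.59)  len=1.4845
  (v6,v5,v4) [+--] → (0.995, 0.8659, -0.782262)–(0.995, 0.8659, -1.59)  len=0.8077
  (v7,v5,v6) [+-+] → (0.995, 0.8659, 1.59)–(0.995, 0.8659, -0.782262)  len=2.3723

Chained into 1 loop(s):
  loop 1: 8 segments, perimeter = 10.3400
Total perimeter = 10.340


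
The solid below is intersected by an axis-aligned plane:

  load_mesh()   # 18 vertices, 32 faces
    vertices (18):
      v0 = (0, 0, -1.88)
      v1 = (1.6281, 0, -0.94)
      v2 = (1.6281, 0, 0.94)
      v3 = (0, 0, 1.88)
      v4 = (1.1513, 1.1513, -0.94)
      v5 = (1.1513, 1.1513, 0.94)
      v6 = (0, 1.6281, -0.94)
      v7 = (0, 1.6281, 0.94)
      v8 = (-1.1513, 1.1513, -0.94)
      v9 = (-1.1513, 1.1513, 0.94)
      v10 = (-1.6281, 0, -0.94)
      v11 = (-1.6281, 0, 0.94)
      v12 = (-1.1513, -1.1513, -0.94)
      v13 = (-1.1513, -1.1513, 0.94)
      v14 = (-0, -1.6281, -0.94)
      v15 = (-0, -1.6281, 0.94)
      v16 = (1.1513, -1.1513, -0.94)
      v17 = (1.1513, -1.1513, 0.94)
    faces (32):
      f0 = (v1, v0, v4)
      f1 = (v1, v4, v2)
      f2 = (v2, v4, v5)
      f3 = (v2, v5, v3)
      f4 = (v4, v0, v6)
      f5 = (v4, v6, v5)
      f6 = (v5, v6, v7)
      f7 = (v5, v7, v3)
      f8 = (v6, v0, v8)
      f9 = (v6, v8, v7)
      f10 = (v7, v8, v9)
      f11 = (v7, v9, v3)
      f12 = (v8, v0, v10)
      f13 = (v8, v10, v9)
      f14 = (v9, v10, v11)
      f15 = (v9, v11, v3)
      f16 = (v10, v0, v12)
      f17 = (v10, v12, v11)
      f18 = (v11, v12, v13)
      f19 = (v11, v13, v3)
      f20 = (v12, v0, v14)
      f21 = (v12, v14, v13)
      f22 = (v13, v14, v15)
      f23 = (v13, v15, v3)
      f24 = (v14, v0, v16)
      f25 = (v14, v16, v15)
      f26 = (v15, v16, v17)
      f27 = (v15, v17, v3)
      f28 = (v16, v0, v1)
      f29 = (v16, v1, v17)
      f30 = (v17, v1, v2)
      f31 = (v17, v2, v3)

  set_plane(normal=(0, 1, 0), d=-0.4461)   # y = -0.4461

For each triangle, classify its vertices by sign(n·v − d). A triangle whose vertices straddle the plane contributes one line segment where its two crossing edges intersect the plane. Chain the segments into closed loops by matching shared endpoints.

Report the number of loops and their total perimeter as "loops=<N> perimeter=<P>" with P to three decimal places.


loops=1 perimeter=10.201

Straddling triangles (12 of 32):
  (v10,v0,v12) [++-] → (-0.4461, -0.4461, -1.51577)–(-1.44335, -0.4461, -0.94)  len=1.1515
  (v10,v12,v11) [+-+] → (-1.44335, -0.4461, -0.94)–(-1.44335, -0.4461, 0.211547)  len=1.1515
  (v11,v12,v13) [+--] → (-1.44335, -0.4461, 0.211547)–(-1.44335, -0.4461, 0.94)  len=0.7285
  (v11,v13,v3) [+-+] → (-1.44335, -0.4461, 0.94)–(-0.4461, -0.4461, 1.51577)  len=1.1515
  (v12,v0,v14) [-+-] → (-0.4461, -0.4461, -1.51577)–(0, -0.4461, -1.62244)  len=0.4587
  (v13,v15,v3) [--+] → (0, -0.4461, 1.62244)–(-0.4461, -0.4461, 1.51577)  len=0.4587
  (v14,v0,v16) [-+-] → (0, -0.4461, -1.62244)–(0.4461, -0.4461, -1.51577)  len=0.4587
  (v15,v17,v3) [--+] → (0.4461, -0.4461, 1.51577)–(0, -0.4461, 1.62244)  len=0.4587
  (v16,v0,v1) [-++] → (0.4461, -0.4461, -1.51577)–(1.44335, -0.4461, -0.94)  len=1.1515
  (v16,v1,v17) [-+-] → (1.44335, -0.4461, -0.94)–(1.44335, -0.4461, -0.211547)  len=0.7285
  (v17,v1,v2) [-++] → (1.44335, -0.4461, -0.211547)–(1.44335, -0.4461, 0.94)  len=1.1515
  (v17,v2,v3) [-++] → (1.44335, -0.4461, 0.94)–(0.4461, -0.4461, 1.51577)  len=1.1515

Chained into 1 loop(s):
  loop 1: 12 segments, perimeter = 10.2008
Total perimeter = 10.201


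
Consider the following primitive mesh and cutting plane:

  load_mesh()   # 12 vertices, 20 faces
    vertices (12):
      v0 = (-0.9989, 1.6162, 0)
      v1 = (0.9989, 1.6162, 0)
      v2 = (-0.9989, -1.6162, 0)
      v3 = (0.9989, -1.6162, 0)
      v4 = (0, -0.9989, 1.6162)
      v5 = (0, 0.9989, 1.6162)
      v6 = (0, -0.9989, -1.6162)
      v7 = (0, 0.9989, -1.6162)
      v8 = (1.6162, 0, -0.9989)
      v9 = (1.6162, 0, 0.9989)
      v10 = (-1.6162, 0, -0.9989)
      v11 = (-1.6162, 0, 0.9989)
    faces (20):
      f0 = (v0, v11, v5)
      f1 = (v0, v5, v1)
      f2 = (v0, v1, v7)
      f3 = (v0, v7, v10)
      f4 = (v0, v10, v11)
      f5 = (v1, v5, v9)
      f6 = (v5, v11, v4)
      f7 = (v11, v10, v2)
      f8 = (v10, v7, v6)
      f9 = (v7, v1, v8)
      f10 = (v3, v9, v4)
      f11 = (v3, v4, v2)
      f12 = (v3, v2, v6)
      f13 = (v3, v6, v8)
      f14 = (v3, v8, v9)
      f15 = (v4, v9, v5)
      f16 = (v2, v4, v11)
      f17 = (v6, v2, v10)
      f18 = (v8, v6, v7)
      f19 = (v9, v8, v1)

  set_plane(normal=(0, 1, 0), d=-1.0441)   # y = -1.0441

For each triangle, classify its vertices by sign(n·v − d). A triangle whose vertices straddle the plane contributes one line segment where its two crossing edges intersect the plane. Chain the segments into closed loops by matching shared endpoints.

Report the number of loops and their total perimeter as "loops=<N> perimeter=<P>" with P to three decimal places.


loops=1 perimeter=8.180

Straddling triangles (8 of 20):
  (v11,v10,v2) [++-] → (-1.21741, -1.0441, -0.353589)–(-1.21741, -1.0441, 0.353589)  len=0.7072
  (v3,v9,v4) [-++] → (1.21741, -1.0441, 0.353589)–(0.0731416, -1.0441, 1.49786)  len=1.6182
  (v3,v4,v2) [-+-] → (0.0731416, -1.0441, 1.49786)–(-0.0731416, -1.0441, 1.49786)  len=0.1463
  (v3,v2,v6) [--+] → (-0.0731416, -1.0441, -1.49786)–(0.0731416, -1.0441, -1.49786)  len=0.1463
  (v3,v6,v8) [-++] → (0.0731416, -1.0441, -1.49786)–(1.21741, -1.0441, -0.353589)  len=1.6182
  (v3,v8,v9) [-++] → (1.21741, -1.0441, -0.353589)–(1.21741, -1.0441, 0.353589)  len=0.7072
  (v2,v4,v11) [-++] → (-0.0731416, -1.0441, 1.49786)–(-1.21741, -1.0441, 0.353589)  len=1.6182
  (v6,v2,v10) [+-+] → (-0.0731416, -1.0441, -1.49786)–(-1.21741, -1.0441, -0.353589)  len=1.6182

Chained into 1 loop(s):
  loop 1: 8 segments, perimeter = 8.1799
Total perimeter = 8.180
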